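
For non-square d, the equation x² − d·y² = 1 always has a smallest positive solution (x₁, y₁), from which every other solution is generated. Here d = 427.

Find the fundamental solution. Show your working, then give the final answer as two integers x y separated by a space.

62 3

√427 = [20; 1,1,1,40, …], period ℓ=4 (even) → k=3
step 0: (20, 1)  from 20·(1,0) + (0,1)
step 1: (21, 1)  from 1·(20,1) + (1,0)
step 2: (41, 2)  from 1·(21,1) + (20,1)
step 3: (62, 3)  from 1·(41,2) + (21,1)
→ (62, 3).  Check: 62²=3844, 427·3²=3843, difference 1.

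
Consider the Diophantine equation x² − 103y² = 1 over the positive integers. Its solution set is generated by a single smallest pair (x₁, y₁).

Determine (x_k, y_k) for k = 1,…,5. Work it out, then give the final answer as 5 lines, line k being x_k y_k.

227528 22419
103537981567 10201900464
47115579739725224 4642436017523565
21440227253936863550977 2112568364380001494176
9756504053220377800313664488 961336909616663523916230291

d=103: √d = [10; 6,1,2,1,1,9,1,1,2,1,6,20] (ℓ=12, even), read p_11/q_11
k=0  a_k=10  p_k/q_k = 10/1
…
k=8  a_k=1  p_k/q_k = 9611/947
k=9  a_k=2  p_k/q_k = 24266/2391
k=10  a_k=1  p_k/q_k = 33877/3338
k=11  a_k=6  p_k/q_k = 227528/22419
fundamental: x₁=227528, y₁=22419  (since 51768990784 − 103·502611561 = 1)
(x_2, y_2) = (227528·227528 + 103·22419·22419, 227528·22419 + 22419·227528) = (103537981567, 10201900464)
(x_3, y_3) = (227528·103537981567 + 103·22419·10201900464, 227528·10201900464 + 22419·103537981567) = (47115579739725224, 4642436017523565)
(x_4, y_4) = (227528·47115579739725224 + 103·22419·4642436017523565, 227528·4642436017523565 + 22419·47115579739725224) = (21440227253936863550977, 2112568364380001494176)
(x_5, y_5) = (227528·21440227253936863550977 + 103·22419·2112568364380001494176, 227528·2112568364380001494176 + 22419·21440227253936863550977) = (9756504053220377800313664488, 961336909616663523916230291)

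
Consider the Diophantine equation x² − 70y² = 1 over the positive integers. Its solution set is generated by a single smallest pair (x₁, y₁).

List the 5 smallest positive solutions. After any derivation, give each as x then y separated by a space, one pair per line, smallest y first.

[8; 2,1,2,1,2,16] for √70; ℓ=6 ⇒ convergent index 5
step 0: (8, 1)  from 8·(1,0) + (0,1)
step 1: (17, 2)  from 2·(8,1) + (1,0)
step 2: (25, 3)  from 1·(17,2) + (8,1)
step 3: (67, 8)  from 2·(25,3) + (17,2)
step 4: (92, 11)  from 1·(67,8) + (25,3)
step 5: (251, 30)  from 2·(92,11) + (67,8)
fundamental: x₁=251, y₁=30  (since 63001 − 70·900 = 1)
(x_2, y_2) = (251·251 + 70·30·30, 251·30 + 30·251) = (126001, 15060)
(x_3, y_3) = (251·126001 + 70·30·15060, 251·15060 + 30·126001) = (63252251, 7560090)
(x_4, y_4) = (251·63252251 + 70·30·7560090, 251·7560090 + 30·63252251) = (31752504001, 3795150120)
(x_5, y_5) = (251·31752504001 + 70·30·3795150120, 251·3795150120 + 30·31752504001) = (15939693756251, 1905157800150)

251 30
126001 15060
63252251 7560090
31752504001 3795150120
15939693756251 1905157800150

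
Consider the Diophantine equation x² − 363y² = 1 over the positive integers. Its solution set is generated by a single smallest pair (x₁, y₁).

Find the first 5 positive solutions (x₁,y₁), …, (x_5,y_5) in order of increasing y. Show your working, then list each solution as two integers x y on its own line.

√363 → a₀=19, period (19,38); ℓ=2 even so k=1
k=0  a_k=19  p_k/q_k = 19/1
k=1  a_k=19  p_k/q_k = 362/19
→ (362, 19).  Check: 362²=131044, 363·19²=131043, difference 1.
(362+19√363)^2 = 262087 + 13756√363
(362+19√363)^3 = 189750626 + 9959325√363
(362+19√363)^4 = 137379191137 + 7210537544√363
(362+19√363)^5 = 99462344632562 + 5220419222531√363

362 19
262087 13756
189750626 9959325
137379191137 7210537544
99462344632562 5220419222531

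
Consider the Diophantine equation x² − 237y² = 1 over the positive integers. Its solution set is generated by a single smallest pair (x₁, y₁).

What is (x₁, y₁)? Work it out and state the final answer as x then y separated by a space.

√237 → a₀=15, period (2,1,1,7,10,7,1,1,2,30); ℓ=10 even so k=9
k=0  a_k=15  p_k/q_k = 15/1
k=1  a_k=2  p_k/q_k = 31/2
k=2  a_k=1  p_k/q_k = 46/3
k=3  a_k=1  p_k/q_k = 77/5
k=4  a_k=7  p_k/q_k = 585/38
k=5  a_k=10  p_k/q_k = 5927/385
k=6  a_k=7  p_k/q_k = 42074/2733
…
k=8  a_k=1  p_k/q_k = 90075/5851
k=9  a_k=2  p_k/q_k = 228151/14820
→ (228151, 14820).  Check: 228151²=52052878801, 237·14820²=52052878800, difference 1.

228151 14820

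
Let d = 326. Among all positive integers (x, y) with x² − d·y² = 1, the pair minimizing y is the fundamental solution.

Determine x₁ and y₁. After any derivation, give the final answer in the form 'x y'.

√326 = [18; 18,36, …], period ℓ=2 (even) → k=1
k=0  a_k=18  p_k/q_k = 18/1
k=1  a_k=18  p_k/q_k = 325/18
fundamental: x₁=325, y₁=18  (since 105625 − 326·324 = 1)

325 18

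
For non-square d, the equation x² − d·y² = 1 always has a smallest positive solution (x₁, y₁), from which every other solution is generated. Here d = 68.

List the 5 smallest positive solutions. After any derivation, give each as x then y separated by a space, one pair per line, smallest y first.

d=68: √d = [8; 4,16] (ℓ=2, even), read p_1/q_1
a_0=8:  p_0=8·1+0=8,  q_0=8·0+1=1
a_1=4:  p_1=4·8+1=33,  q_1=4·1+0=4
→ (33, 4).  Check: 33²=1089, 68·4²=1088, difference 1.
n=2: (33,4)∘(33,4) = (33·33+68·4·4, 33·4+4·33) = (2177,264)
n=3: (2177,264)∘(33,4) = (33·2177+68·4·264, 33·264+4·2177) = (143649,17420)
n=4: (143649,17420)∘(33,4) = (33·143649+68·4·17420, 33·17420+4·143649) = (9478657,1149456)
n=5: (9478657,1149456)∘(33,4) = (33·9478657+68·4·1149456, 33·1149456+4·9478657) = (625447713,75846676)

33 4
2177 264
143649 17420
9478657 1149456
625447713 75846676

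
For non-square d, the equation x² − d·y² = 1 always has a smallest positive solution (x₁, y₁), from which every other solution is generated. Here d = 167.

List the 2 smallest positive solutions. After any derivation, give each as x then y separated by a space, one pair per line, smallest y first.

168 13
56447 4368

d=167: √d = [12; 1,11,1,24] (ℓ=4, even), read p_3/q_3
k=0  a_k=12  p_k/q_k = 12/1
…
k=2  a_k=11  p_k/q_k = 155/12
k=3  a_k=1  p_k/q_k = 168/13
(x₁, y₁) = (168, 13);  168² − 167·13² = 1 ✓
n=2: (168,13)∘(168,13) = (168·168+167·13·13, 168·13+13·168) = (56447,4368)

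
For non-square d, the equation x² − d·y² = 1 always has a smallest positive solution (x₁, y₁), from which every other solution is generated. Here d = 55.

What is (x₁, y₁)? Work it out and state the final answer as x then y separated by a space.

89 12

d=55: √d = [7; 2,2,2,14] (ℓ=4, even), read p_3/q_3
k=0  a_k=7  p_k/q_k = 7/1
k=1  a_k=2  p_k/q_k = 15/2
k=2  a_k=2  p_k/q_k = 37/5
k=3  a_k=2  p_k/q_k = 89/12
(x₁, y₁) = (89, 12);  89² − 55·12² = 1 ✓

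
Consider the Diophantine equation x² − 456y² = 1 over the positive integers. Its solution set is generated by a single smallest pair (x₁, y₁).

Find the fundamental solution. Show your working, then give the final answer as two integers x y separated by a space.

1025 48

[21; 2,1,4,1,2,42] for √456; ℓ=6 ⇒ convergent index 5
a_0=21:  p_0=21·1+0=21,  q_0=21·0+1=1
a_1=2:  p_1=2·21+1=43,  q_1=2·1+0=2
a_2=1:  p_2=1·43+21=64,  q_2=1·2+1=3
a_3=4:  p_3=4·64+43=299,  q_3=4·3+2=14
a_4=1:  p_4=1·299+64=363,  q_4=1·14+3=17
a_5=2:  p_5=2·363+299=1025,  q_5=2·17+14=48
→ (1025, 48).  Check: 1025²=1050625, 456·48²=1050624, difference 1.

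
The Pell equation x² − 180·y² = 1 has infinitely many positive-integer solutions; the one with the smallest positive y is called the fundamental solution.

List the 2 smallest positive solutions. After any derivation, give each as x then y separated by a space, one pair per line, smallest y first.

161 12
51841 3864

√180 = [13; 2,2,2,26, …], period ℓ=4 (even) → k=3
step 0: (13, 1)  from 13·(1,0) + (0,1)
step 1: (27, 2)  from 2·(13,1) + (1,0)
step 2: (67, 5)  from 2·(27,2) + (13,1)
step 3: (161, 12)  from 2·(67,5) + (27,2)
(x₁, y₁) = (161, 12);  161² − 180·12² = 1 ✓
(x_2, y_2) = (161·161 + 180·12·12, 161·12 + 12·161) = (51841, 3864)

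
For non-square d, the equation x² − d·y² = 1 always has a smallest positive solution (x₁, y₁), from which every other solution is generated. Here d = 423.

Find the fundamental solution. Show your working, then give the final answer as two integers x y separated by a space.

[20; 1,1,3,4,3,1,1,40] for √423; ℓ=8 ⇒ convergent index 7
step 0: (20, 1)  from 20·(1,0) + (0,1)
…
step 5: (1995, 97)  from 3·(617,30) + (144,7)
step 6: (2612, 127)  from 1·(1995,97) + (617,30)
step 7: (4607, 224)  from 1·(2612,127) + (1995,97)
fundamental: x₁=4607, y₁=224  (since 21224449 − 423·50176 = 1)

4607 224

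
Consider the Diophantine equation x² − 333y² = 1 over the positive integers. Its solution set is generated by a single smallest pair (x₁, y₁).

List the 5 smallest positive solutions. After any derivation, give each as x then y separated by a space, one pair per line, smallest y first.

d=333: √d = [18; 4,36] (ℓ=2, even), read p_1/q_1
i=0: a=18 ⇒ p=18, q=1
i=1: a=4 ⇒ p=73, q=4
→ (73, 4).  Check: 73²=5329, 333·4²=5328, difference 1.
k=2:  x_2 = 73·73+333·4·4 = 10657,  y_2 = 73·4+4·73 = 584
k=3:  x_3 = 73·10657+333·4·584 = 1555849,  y_3 = 73·584+4·10657 = 85260
k=4:  x_4 = 73·1555849+333·4·85260 = 227143297,  y_4 = 73·85260+4·1555849 = 12447376
k=5:  x_5 = 73·227143297+333·4·12447376 = 33161365513,  y_5 = 73·12447376+4·227143297 = 1817231636

73 4
10657 584
1555849 85260
227143297 12447376
33161365513 1817231636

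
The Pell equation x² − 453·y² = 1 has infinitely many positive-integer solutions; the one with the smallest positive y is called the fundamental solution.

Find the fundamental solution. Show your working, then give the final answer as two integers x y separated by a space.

d=453: √d = [21; 3,1,1,10,14,10,1,1,3,42] (ℓ=10, even), read p_9/q_9
i=0: a=21 ⇒ p=21, q=1
i=1: a=3 ⇒ p=64, q=3
…
i=3: a=1 ⇒ p=149, q=7
…
i=6: a=10 ⇒ p=223565, q=10504
…
i=8: a=1 ⇒ p=469329, q=22051
i=9: a=3 ⇒ p=1653751, q=77700
(x₁, y₁) = (1653751, 77700);  1653751² − 453·77700² = 1 ✓

1653751 77700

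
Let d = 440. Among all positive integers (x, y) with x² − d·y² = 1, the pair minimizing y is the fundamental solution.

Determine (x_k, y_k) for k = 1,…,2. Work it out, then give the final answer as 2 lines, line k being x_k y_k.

√440 = [20; 1,40, …], period ℓ=2 (even) → k=1
i=0: a=20 ⇒ p=20, q=1
i=1: a=1 ⇒ p=21, q=1
fundamental: x₁=21, y₁=1  (since 441 − 440·1 = 1)
k=2:  x_2 = 21·21+440·1·1 = 881,  y_2 = 21·1+1·21 = 42

21 1
881 42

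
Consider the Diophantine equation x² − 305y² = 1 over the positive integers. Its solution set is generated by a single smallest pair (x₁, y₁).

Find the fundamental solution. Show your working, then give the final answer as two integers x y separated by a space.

489 28

[17; 2,6,2,34] for √305; ℓ=4 ⇒ convergent index 3
step 0: (17, 1)  from 17·(1,0) + (0,1)
…
step 2: (227, 13)  from 6·(35,2) + (17,1)
step 3: (489, 28)  from 2·(227,13) + (35,2)
fundamental: x₁=489, y₁=28  (since 239121 − 305·784 = 1)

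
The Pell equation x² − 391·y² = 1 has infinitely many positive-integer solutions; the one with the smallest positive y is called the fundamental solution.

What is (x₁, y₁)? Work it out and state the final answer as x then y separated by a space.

7338680 371133

[19; 1,3,2,2,1,…,3,1,38] for √391; ℓ=16 ⇒ convergent index 15
step 0: (19, 1)  from 19·(1,0) + (0,1)
…
step 2: (79, 4)  from 3·(20,1) + (19,1)
…
step 8: (52519, 2656)  from 19·(2709,137) + (1048,53)
…
step 10: (160266, 8105)  from 1·(107747,5449) + (52519,2656)
step 11: (268013, 13554)  from 1·(160266,8105) + (107747,5449)
…
step 13: (1660597, 83980)  from 2·(696292,35213) + (268013,13554)
step 14: (5678083, 287153)  from 3·(1660597,83980) + (696292,35213)
step 15: (7338680, 371133)  from 1·(5678083,287153) + (1660597,83980)
fundamental: x₁=7338680, y₁=371133  (since 53856224142400 − 391·137739703689 = 1)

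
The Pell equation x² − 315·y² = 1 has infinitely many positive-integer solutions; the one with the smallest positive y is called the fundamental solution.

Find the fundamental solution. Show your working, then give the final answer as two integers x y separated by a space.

71 4

[17; 1,2,1,34] for √315; ℓ=4 ⇒ convergent index 3
a_0=17:  p_0=17·1+0=17,  q_0=17·0+1=1
a_1=1:  p_1=1·17+1=18,  q_1=1·1+0=1
a_2=2:  p_2=2·18+17=53,  q_2=2·1+1=3
a_3=1:  p_3=1·53+18=71,  q_3=1·3+1=4
→ (71, 4).  Check: 71²=5041, 315·4²=5040, difference 1.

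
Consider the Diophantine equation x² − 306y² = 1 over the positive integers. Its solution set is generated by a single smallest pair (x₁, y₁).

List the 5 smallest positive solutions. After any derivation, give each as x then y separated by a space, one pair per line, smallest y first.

35 2
2449 140
171395 9798
11995201 685720
839492675 47990602

[17; 2,34] for √306; ℓ=2 ⇒ convergent index 1
k=0  a_k=17  p_k/q_k = 17/1
k=1  a_k=2  p_k/q_k = 35/2
fundamental: x₁=35, y₁=2  (since 1225 − 306·4 = 1)
(35+2√306)^2 = 2449 + 140√306
(35+2√306)^3 = 171395 + 9798√306
(35+2√306)^4 = 11995201 + 685720√306
(35+2√306)^5 = 839492675 + 47990602√306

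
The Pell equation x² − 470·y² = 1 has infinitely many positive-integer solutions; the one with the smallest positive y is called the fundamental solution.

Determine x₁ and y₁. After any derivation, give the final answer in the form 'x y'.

d=470: √d = [21; 1,2,8,2,1,42] (ℓ=6, even), read p_5/q_5
k=0  a_k=21  p_k/q_k = 21/1
k=1  a_k=1  p_k/q_k = 22/1
k=2  a_k=2  p_k/q_k = 65/3
k=3  a_k=8  p_k/q_k = 542/25
k=4  a_k=2  p_k/q_k = 1149/53
k=5  a_k=1  p_k/q_k = 1691/78
→ (1691, 78).  Check: 1691²=2859481, 470·78²=2859480, difference 1.

1691 78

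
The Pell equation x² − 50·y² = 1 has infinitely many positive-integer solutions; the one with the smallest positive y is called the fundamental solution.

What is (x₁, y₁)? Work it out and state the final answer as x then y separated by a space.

99 14

√50 → a₀=7, period (14); ℓ=1 odd so k=1
step 0: (7, 1)  from 7·(1,0) + (0,1)
step 1: (99, 14)  from 14·(7,1) + (1,0)
→ (99, 14).  Check: 99²=9801, 50·14²=9800, difference 1.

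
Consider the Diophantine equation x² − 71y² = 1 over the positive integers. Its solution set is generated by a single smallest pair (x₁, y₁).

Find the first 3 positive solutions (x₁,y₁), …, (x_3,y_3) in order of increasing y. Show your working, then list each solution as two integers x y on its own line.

[8; 2,2,1,7,1,2,2,16] for √71; ℓ=8 ⇒ convergent index 7
i=0: a=8 ⇒ p=8, q=1
…
i=3: a=1 ⇒ p=59, q=7
i=4: a=7 ⇒ p=455, q=54
…
i=6: a=2 ⇒ p=1483, q=176
i=7: a=2 ⇒ p=3480, q=413
fundamental: x₁=3480, y₁=413  (since 12110400 − 71·170569 = 1)
(x_2, y_2) = (3480·3480 + 71·413·413, 3480·413 + 413·3480) = (24220799, 2874480)
(x_3, y_3) = (3480·24220799 + 71·413·2874480, 3480·2874480 + 413·24220799) = (168576757560, 20006380387)

3480 413
24220799 2874480
168576757560 20006380387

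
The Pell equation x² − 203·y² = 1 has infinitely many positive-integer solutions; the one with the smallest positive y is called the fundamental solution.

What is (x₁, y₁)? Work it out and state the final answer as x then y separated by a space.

57 4

d=203: √d = [14; 4,28] (ℓ=2, even), read p_1/q_1
k=0  a_k=14  p_k/q_k = 14/1
k=1  a_k=4  p_k/q_k = 57/4
(x₁, y₁) = (57, 4);  57² − 203·4² = 1 ✓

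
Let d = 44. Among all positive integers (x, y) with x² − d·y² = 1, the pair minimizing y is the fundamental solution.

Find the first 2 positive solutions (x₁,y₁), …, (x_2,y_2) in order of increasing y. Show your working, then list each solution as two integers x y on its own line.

199 30
79201 11940

√44 = [6; 1,1,1,2,1,1,1,12, …], period ℓ=8 (even) → k=7
i=0: a=6 ⇒ p=6, q=1
i=1: a=1 ⇒ p=7, q=1
i=2: a=1 ⇒ p=13, q=2
i=3: a=1 ⇒ p=20, q=3
i=4: a=2 ⇒ p=53, q=8
i=5: a=1 ⇒ p=73, q=11
i=6: a=1 ⇒ p=126, q=19
i=7: a=1 ⇒ p=199, q=30
→ (199, 30).  Check: 199²=39601, 44·30²=39600, difference 1.
(199+30√44)^2 = 79201 + 11940√44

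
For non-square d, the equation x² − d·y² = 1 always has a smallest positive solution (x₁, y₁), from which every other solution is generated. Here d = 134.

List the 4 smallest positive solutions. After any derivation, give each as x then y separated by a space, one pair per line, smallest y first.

145925 12606
42588211249 3679061100
12429369452874725 1073733982022394
3627511474778900280001 313369262649556627800

[11; 1,1,2,1,3,…,1,1,22] for √134; ℓ=14 ⇒ convergent index 13
k=0  a_k=11  p_k/q_k = 11/1
k=1  a_k=1  p_k/q_k = 12/1
k=2  a_k=1  p_k/q_k = 23/2
k=3  a_k=2  p_k/q_k = 58/5
…
k=7  a_k=10  p_k/q_k = 4121/356
k=8  a_k=1  p_k/q_k = 4503/389
k=9  a_k=3  p_k/q_k = 17630/1523
k=10  a_k=1  p_k/q_k = 22133/1912
…
k=12  a_k=1  p_k/q_k = 84029/7259
k=13  a_k=1  p_k/q_k = 145925/12606
→ (145925, 12606).  Check: 145925²=21294105625, 134·12606²=21294105624, difference 1.
k=2:  x_2 = 145925·145925+134·12606·12606 = 42588211249,  y_2 = 145925·12606+12606·145925 = 3679061100
k=3:  x_3 = 145925·42588211249+134·12606·3679061100 = 12429369452874725,  y_3 = 145925·3679061100+12606·42588211249 = 1073733982022394
k=4:  x_4 = 145925·12429369452874725+134·12606·1073733982022394 = 3627511474778900280001,  y_4 = 145925·1073733982022394+12606·12429369452874725 = 313369262649556627800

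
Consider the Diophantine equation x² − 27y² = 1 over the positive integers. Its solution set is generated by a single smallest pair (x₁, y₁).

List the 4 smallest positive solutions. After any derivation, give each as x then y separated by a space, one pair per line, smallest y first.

√27 = [5; 5,10, …], period ℓ=2 (even) → k=1
step 0: (5, 1)  from 5·(1,0) + (0,1)
step 1: (26, 5)  from 5·(5,1) + (1,0)
(x₁, y₁) = (26, 5);  26² − 27·5² = 1 ✓
(x_2, y_2) = (26·26 + 27·5·5, 26·5 + 5·26) = (1351, 260)
(x_3, y_3) = (26·1351 + 27·5·260, 26·260 + 5·1351) = (70226, 13515)
(x_4, y_4) = (26·70226 + 27·5·13515, 26·13515 + 5·70226) = (3650401, 702520)

26 5
1351 260
70226 13515
3650401 702520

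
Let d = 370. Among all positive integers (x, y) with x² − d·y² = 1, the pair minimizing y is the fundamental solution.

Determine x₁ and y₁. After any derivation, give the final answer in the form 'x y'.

213859 11118

[19; 4,4,38] for √370; ℓ=3 ⇒ convergent index 5
i=0: a=19 ⇒ p=19, q=1
…
i=2: a=4 ⇒ p=327, q=17
…
i=4: a=4 ⇒ p=50339, q=2617
i=5: a=4 ⇒ p=213859, q=11118
fundamental: x₁=213859, y₁=11118  (since 45735671881 − 370·123609924 = 1)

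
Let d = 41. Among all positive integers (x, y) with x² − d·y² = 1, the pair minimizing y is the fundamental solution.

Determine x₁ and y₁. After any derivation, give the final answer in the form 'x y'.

d=41: √d = [6; 2,2,12] (ℓ=3, odd), read p_5/q_5
a_0=6:  p_0=6·1+0=6,  q_0=6·0+1=1
…
a_3=12:  p_3=12·32+13=397,  q_3=12·5+2=62
a_4=2:  p_4=2·397+32=826,  q_4=2·62+5=129
a_5=2:  p_5=2·826+397=2049,  q_5=2·129+62=320
→ (2049, 320).  Check: 2049²=4198401, 41·320²=4198400, difference 1.

2049 320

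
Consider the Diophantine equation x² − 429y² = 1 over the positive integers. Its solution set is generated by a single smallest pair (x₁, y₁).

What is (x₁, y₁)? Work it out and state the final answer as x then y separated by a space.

1524095 73584

[20; 1,2,2,9,1,12,1,9,2,2,1,40] for √429; ℓ=12 ⇒ convergent index 11
k=0  a_k=20  p_k/q_k = 20/1
…
k=2  a_k=2  p_k/q_k = 62/3
k=3  a_k=2  p_k/q_k = 145/7
k=4  a_k=9  p_k/q_k = 1367/66
k=5  a_k=1  p_k/q_k = 1512/73
…
k=7  a_k=1  p_k/q_k = 21023/1015
k=8  a_k=9  p_k/q_k = 208718/10077
k=9  a_k=2  p_k/q_k = 438459/21169
k=10  a_k=2  p_k/q_k = 1085636/52415
k=11  a_k=1  p_k/q_k = 1524095/73584
fundamental: x₁=1524095, y₁=73584  (since 2322865569025 − 429·5414605056 = 1)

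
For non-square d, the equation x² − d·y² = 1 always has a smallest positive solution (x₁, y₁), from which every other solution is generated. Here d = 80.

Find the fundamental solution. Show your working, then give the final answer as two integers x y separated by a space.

[8; 1,16] for √80; ℓ=2 ⇒ convergent index 1
k=0  a_k=8  p_k/q_k = 8/1
k=1  a_k=1  p_k/q_k = 9/1
fundamental: x₁=9, y₁=1  (since 81 − 80·1 = 1)

9 1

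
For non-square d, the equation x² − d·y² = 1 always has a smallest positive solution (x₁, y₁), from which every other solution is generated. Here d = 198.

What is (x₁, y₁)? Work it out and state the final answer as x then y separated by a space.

[14; 14,28] for √198; ℓ=2 ⇒ convergent index 1
k=0  a_k=14  p_k/q_k = 14/1
k=1  a_k=14  p_k/q_k = 197/14
→ (197, 14).  Check: 197²=38809, 198·14²=38808, difference 1.

197 14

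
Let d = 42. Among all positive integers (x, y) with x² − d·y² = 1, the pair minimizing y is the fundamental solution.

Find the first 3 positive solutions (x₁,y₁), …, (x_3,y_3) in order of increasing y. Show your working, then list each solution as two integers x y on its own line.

d=42: √d = [6; 2,12] (ℓ=2, even), read p_1/q_1
i=0: a=6 ⇒ p=6, q=1
i=1: a=2 ⇒ p=13, q=2
fundamental: x₁=13, y₁=2  (since 169 − 42·4 = 1)
n=2: (13,2)∘(13,2) = (13·13+42·2·2, 13·2+2·13) = (337,52)
n=3: (337,52)∘(13,2) = (13·337+42·2·52, 13·52+2·337) = (8749,1350)

13 2
337 52
8749 1350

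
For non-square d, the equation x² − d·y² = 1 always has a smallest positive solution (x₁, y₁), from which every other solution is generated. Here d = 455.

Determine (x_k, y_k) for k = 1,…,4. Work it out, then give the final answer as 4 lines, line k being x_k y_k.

[21; 3,42] for √455; ℓ=2 ⇒ convergent index 1
step 0: (21, 1)  from 21·(1,0) + (0,1)
step 1: (64, 3)  from 3·(21,1) + (1,0)
fundamental: x₁=64, y₁=3  (since 4096 − 455·9 = 1)
n=2: (64,3)∘(64,3) = (64·64+455·3·3, 64·3+3·64) = (8191,384)
n=3: (8191,384)∘(64,3) = (64·8191+455·3·384, 64·384+3·8191) = (1048384,49149)
n=4: (1048384,49149)∘(64,3) = (64·1048384+455·3·49149, 64·49149+3·1048384) = (134184961,6290688)

64 3
8191 384
1048384 49149
134184961 6290688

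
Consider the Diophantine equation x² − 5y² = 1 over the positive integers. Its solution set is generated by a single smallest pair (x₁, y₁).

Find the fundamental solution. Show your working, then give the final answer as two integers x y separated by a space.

9 4

d=5: √d = [2; 4] (ℓ=1, odd), read p_1/q_1
a_0=2:  p_0=2·1+0=2,  q_0=2·0+1=1
a_1=4:  p_1=4·2+1=9,  q_1=4·1+0=4
(x₁, y₁) = (9, 4);  9² − 5·4² = 1 ✓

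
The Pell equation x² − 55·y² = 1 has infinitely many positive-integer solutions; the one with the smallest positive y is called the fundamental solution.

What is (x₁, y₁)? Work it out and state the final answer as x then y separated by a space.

√55 → a₀=7, period (2,2,2,14); ℓ=4 even so k=3
i=0: a=7 ⇒ p=7, q=1
i=1: a=2 ⇒ p=15, q=2
i=2: a=2 ⇒ p=37, q=5
i=3: a=2 ⇒ p=89, q=12
fundamental: x₁=89, y₁=12  (since 7921 − 55·144 = 1)

89 12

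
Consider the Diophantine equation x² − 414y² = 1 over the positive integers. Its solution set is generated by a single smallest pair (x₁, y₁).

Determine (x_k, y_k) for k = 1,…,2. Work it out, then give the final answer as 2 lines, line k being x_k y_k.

√414 = [20; 2,1,7,2,7,1,2,40, …], period ℓ=8 (even) → k=7
k=0  a_k=20  p_k/q_k = 20/1
k=1  a_k=2  p_k/q_k = 41/2
k=2  a_k=1  p_k/q_k = 61/3
k=3  a_k=7  p_k/q_k = 468/23
k=4  a_k=2  p_k/q_k = 997/49
k=5  a_k=7  p_k/q_k = 7447/366
k=6  a_k=1  p_k/q_k = 8444/415
k=7  a_k=2  p_k/q_k = 24335/1196
→ (24335, 1196).  Check: 24335²=592192225, 414·1196²=592192224, difference 1.
(24335+1196√414)^2 = 1184384449 + 58209320√414

24335 1196
1184384449 58209320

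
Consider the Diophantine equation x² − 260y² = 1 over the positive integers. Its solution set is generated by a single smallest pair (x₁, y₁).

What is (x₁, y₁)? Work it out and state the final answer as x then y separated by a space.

129 8

√260 = [16; 8,32, …], period ℓ=2 (even) → k=1
k=0  a_k=16  p_k/q_k = 16/1
k=1  a_k=8  p_k/q_k = 129/8
fundamental: x₁=129, y₁=8  (since 16641 − 260·64 = 1)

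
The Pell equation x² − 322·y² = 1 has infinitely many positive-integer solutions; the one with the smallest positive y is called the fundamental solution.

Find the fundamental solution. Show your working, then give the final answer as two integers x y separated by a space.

[17; 1,16,1,34] for √322; ℓ=4 ⇒ convergent index 3
k=0  a_k=17  p_k/q_k = 17/1
k=1  a_k=1  p_k/q_k = 18/1
k=2  a_k=16  p_k/q_k = 305/17
k=3  a_k=1  p_k/q_k = 323/18
→ (323, 18).  Check: 323²=104329, 322·18²=104328, difference 1.

323 18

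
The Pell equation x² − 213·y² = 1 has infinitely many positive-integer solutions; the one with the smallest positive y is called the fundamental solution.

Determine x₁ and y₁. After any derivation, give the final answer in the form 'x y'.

[14; 1,1,2,6,1,8,1,6,2,1,1,28] for √213; ℓ=12 ⇒ convergent index 11
step 0: (14, 1)  from 14·(1,0) + (0,1)
…
step 2: (29, 2)  from 1·(15,1) + (14,1)
step 3: (73, 5)  from 2·(29,2) + (15,1)
step 4: (467, 32)  from 6·(73,5) + (29,2)
…
step 6: (4787, 328)  from 8·(540,37) + (467,32)
…
step 8: (36749, 2518)  from 6·(5327,365) + (4787,328)
step 9: (78825, 5401)  from 2·(36749,2518) + (5327,365)
step 10: (115574, 7919)  from 1·(78825,5401) + (36749,2518)
step 11: (194399, 13320)  from 1·(115574,7919) + (78825,5401)
→ (194399, 13320).  Check: 194399²=37790971201, 213·13320²=37790971200, difference 1.

194399 13320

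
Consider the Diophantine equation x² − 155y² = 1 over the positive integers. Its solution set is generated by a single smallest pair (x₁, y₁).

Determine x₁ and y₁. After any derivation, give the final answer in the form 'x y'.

[12; 2,4,2,24] for √155; ℓ=4 ⇒ convergent index 3
i=0: a=12 ⇒ p=12, q=1
…
i=2: a=4 ⇒ p=112, q=9
i=3: a=2 ⇒ p=249, q=20
(x₁, y₁) = (249, 20);  249² − 155·20² = 1 ✓

249 20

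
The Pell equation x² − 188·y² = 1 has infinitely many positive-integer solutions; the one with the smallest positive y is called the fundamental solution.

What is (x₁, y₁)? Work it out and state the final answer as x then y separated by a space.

[13; 1,2,2,6,2,2,1,26] for √188; ℓ=8 ⇒ convergent index 7
step 0: (13, 1)  from 13·(1,0) + (0,1)
…
step 2: (41, 3)  from 2·(14,1) + (13,1)
…
step 4: (617, 45)  from 6·(96,7) + (41,3)
step 5: (1330, 97)  from 2·(617,45) + (96,7)
step 6: (3277, 239)  from 2·(1330,97) + (617,45)
step 7: (4607, 336)  from 1·(3277,239) + (1330,97)
→ (4607, 336).  Check: 4607²=21224449, 188·336²=21224448, difference 1.

4607 336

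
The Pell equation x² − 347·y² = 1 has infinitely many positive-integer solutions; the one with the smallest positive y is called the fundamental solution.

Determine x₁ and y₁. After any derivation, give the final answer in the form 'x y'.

[18; 1,1,1,2,4,…,1,1,36] for √347; ℓ=14 ⇒ convergent index 13
k=0  a_k=18  p_k/q_k = 18/1
…
k=5  a_k=4  p_k/q_k = 652/35
k=6  a_k=1  p_k/q_k = 801/43
…
k=8  a_k=1  p_k/q_k = 15070/809
…
k=12  a_k=1  p_k/q_k = 402885/21628
k=13  a_k=1  p_k/q_k = 641602/34443
→ (641602, 34443).  Check: 641602²=411653126404, 347·34443²=411653126403, difference 1.

641602 34443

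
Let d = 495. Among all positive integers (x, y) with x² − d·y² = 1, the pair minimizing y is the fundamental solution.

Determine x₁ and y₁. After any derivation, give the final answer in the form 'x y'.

d=495: √d = [22; 4,44] (ℓ=2, even), read p_1/q_1
k=0  a_k=22  p_k/q_k = 22/1
k=1  a_k=4  p_k/q_k = 89/4
fundamental: x₁=89, y₁=4  (since 7921 − 495·16 = 1)

89 4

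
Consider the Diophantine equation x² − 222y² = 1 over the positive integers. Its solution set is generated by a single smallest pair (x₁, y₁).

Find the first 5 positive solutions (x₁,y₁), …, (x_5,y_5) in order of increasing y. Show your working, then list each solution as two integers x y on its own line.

149 10
44401 2980
13231349 888030
3942897601 264629960
1174970253749 78858840050

√222 = [14; 1,8,1,28, …], period ℓ=4 (even) → k=3
step 0: (14, 1)  from 14·(1,0) + (0,1)
step 1: (15, 1)  from 1·(14,1) + (1,0)
step 2: (134, 9)  from 8·(15,1) + (14,1)
step 3: (149, 10)  from 1·(134,9) + (15,1)
→ (149, 10).  Check: 149²=22201, 222·10²=22200, difference 1.
(x_2, y_2) = (149·149 + 222·10·10, 149·10 + 10·149) = (44401, 2980)
(x_3, y_3) = (149·44401 + 222·10·2980, 149·2980 + 10·44401) = (13231349, 888030)
(x_4, y_4) = (149·13231349 + 222·10·888030, 149·888030 + 10·13231349) = (3942897601, 264629960)
(x_5, y_5) = (149·3942897601 + 222·10·264629960, 149·264629960 + 10·3942897601) = (1174970253749, 78858840050)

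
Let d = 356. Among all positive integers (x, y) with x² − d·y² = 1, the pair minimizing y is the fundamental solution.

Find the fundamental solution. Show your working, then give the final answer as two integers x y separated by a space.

d=356: √d = [18; 1,6,1,1,2,…,6,1,36] (ℓ=14, even), read p_13/q_13
i=0: a=18 ⇒ p=18, q=1
i=1: a=1 ⇒ p=19, q=1
…
i=3: a=1 ⇒ p=151, q=8
i=4: a=1 ⇒ p=283, q=15
…
i=6: a=1 ⇒ p=1000, q=53
…
i=9: a=2 ⇒ p=28151, q=1492
i=10: a=1 ⇒ p=37868, q=2007
i=11: a=1 ⇒ p=66019, q=3499
i=12: a=6 ⇒ p=433982, q=23001
i=13: a=1 ⇒ p=500001, q=26500
(x₁, y₁) = (500001, 26500);  500001² − 356·26500² = 1 ✓

500001 26500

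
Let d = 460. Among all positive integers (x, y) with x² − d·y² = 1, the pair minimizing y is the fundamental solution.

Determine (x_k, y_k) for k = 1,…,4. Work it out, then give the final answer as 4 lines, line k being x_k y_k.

[21; 2,4,3,1,2,10,2,1,3,4,2,42] for √460; ℓ=12 ⇒ convergent index 11
a_0=21:  p_0=21·1+0=21,  q_0=21·0+1=1
…
a_2=4:  p_2=4·43+21=193,  q_2=4·2+1=9
…
a_4=1:  p_4=1·622+193=815,  q_4=1·29+9=38
…
a_9=3:  p_9=3·72257+48922=265693,  q_9=3·3369+2281=12388
a_10=4:  p_10=4·265693+72257=1135029,  q_10=4·12388+3369=52921
a_11=2:  p_11=2·1135029+265693=2535751,  q_11=2·52921+12388=118230
→ (2535751, 118230).  Check: 2535751²=6430033134001, 460·118230²=6430033134000, difference 1.
(2535751+118230√460)^2 = 12860066268001 + 599603681460√460
(2535751+118230√460)^3 = 65219851798297071751 + 3040891269731634690√460
(2535751+118230√460)^4 = 330762608834754335913072001 + 15421886156225925189922920√460

2535751 118230
12860066268001 599603681460
65219851798297071751 3040891269731634690
330762608834754335913072001 15421886156225925189922920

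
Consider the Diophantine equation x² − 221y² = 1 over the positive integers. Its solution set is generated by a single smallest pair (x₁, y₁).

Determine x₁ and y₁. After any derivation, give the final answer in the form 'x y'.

1665 112

√221 = [14; 1,6,2,6,1,28, …], period ℓ=6 (even) → k=5
step 0: (14, 1)  from 14·(1,0) + (0,1)
…
step 3: (223, 15)  from 2·(104,7) + (15,1)
step 4: (1442, 97)  from 6·(223,15) + (104,7)
step 5: (1665, 112)  from 1·(1442,97) + (223,15)
(x₁, y₁) = (1665, 112);  1665² − 221·112² = 1 ✓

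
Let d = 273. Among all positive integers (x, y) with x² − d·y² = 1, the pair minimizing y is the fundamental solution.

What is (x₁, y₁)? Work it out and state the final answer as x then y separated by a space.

[16; 1,1,10,1,1,32] for √273; ℓ=6 ⇒ convergent index 5
i=0: a=16 ⇒ p=16, q=1
i=1: a=1 ⇒ p=17, q=1
i=2: a=1 ⇒ p=33, q=2
…
i=4: a=1 ⇒ p=380, q=23
i=5: a=1 ⇒ p=727, q=44
(x₁, y₁) = (727, 44);  727² − 273·44² = 1 ✓

727 44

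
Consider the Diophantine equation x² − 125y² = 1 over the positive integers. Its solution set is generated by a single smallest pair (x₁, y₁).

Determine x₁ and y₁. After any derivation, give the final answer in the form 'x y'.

930249 83204

√125 = [11; 5,1,1,5,22, …], period ℓ=5 (odd) → k=9
a_0=11:  p_0=11·1+0=11,  q_0=11·0+1=1
…
a_2=1:  p_2=1·56+11=67,  q_2=1·5+1=6
a_3=1:  p_3=1·67+56=123,  q_3=1·6+5=11
…
a_6=5:  p_6=5·15127+682=76317,  q_6=5·1353+61=6826
a_7=1:  p_7=1·76317+15127=91444,  q_7=1·6826+1353=8179
a_8=1:  p_8=1·91444+76317=167761,  q_8=1·8179+6826=15005
a_9=5:  p_9=5·167761+91444=930249,  q_9=5·15005+8179=83204
(x₁, y₁) = (930249, 83204);  930249² − 125·83204² = 1 ✓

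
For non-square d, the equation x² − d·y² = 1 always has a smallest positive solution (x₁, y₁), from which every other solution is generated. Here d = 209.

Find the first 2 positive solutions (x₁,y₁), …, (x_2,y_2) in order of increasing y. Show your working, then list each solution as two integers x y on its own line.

46551 3220
4333991201 299788440

√209 → a₀=14, period (2,5,3,2,3,5,2,28); ℓ=8 even so k=7
step 0: (14, 1)  from 14·(1,0) + (0,1)
…
step 2: (159, 11)  from 5·(29,2) + (14,1)
…
step 4: (1171, 81)  from 2·(506,35) + (159,11)
…
step 6: (21266, 1471)  from 5·(4019,278) + (1171,81)
step 7: (46551, 3220)  from 2·(21266,1471) + (4019,278)
(x₁, y₁) = (46551, 3220);  46551² − 209·3220² = 1 ✓
(x_2, y_2) = (46551·46551 + 209·3220·3220, 46551·3220 + 3220·46551) = (4333991201, 299788440)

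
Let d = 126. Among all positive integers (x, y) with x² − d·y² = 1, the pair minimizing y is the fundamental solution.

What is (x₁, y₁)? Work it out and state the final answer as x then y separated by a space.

d=126: √d = [11; 4,2,4,22] (ℓ=4, even), read p_3/q_3
a_0=11:  p_0=11·1+0=11,  q_0=11·0+1=1
…
a_2=2:  p_2=2·45+11=101,  q_2=2·4+1=9
a_3=4:  p_3=4·101+45=449,  q_3=4·9+4=40
→ (449, 40).  Check: 449²=201601, 126·40²=201600, difference 1.

449 40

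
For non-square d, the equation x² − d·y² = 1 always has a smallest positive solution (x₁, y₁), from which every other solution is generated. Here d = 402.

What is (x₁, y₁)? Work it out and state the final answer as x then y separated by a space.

401 20

[20; 20,40] for √402; ℓ=2 ⇒ convergent index 1
i=0: a=20 ⇒ p=20, q=1
i=1: a=20 ⇒ p=401, q=20
(x₁, y₁) = (401, 20);  401² − 402·20² = 1 ✓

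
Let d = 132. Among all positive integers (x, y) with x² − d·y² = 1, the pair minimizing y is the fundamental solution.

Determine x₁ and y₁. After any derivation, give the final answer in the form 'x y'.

d=132: √d = [11; 2,22] (ℓ=2, even), read p_1/q_1
i=0: a=11 ⇒ p=11, q=1
i=1: a=2 ⇒ p=23, q=2
fundamental: x₁=23, y₁=2  (since 529 − 132·4 = 1)

23 2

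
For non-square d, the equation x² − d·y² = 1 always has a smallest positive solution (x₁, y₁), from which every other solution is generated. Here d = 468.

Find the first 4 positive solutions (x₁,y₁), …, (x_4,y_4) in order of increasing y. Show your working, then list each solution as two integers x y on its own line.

[21; 1,1,1,2,1,1,1,42] for √468; ℓ=8 ⇒ convergent index 7
step 0: (21, 1)  from 21·(1,0) + (0,1)
step 1: (22, 1)  from 1·(21,1) + (1,0)
…
step 4: (173, 8)  from 2·(65,3) + (43,2)
…
step 6: (411, 19)  from 1·(238,11) + (173,8)
step 7: (649, 30)  from 1·(411,19) + (238,11)
→ (649, 30).  Check: 649²=421201, 468·30²=421200, difference 1.
(649+30√468)^2 = 842401 + 38940√468
(649+30√468)^3 = 1093435849 + 50544090√468
(649+30√468)^4 = 1419278889601 + 65606189880√468

649 30
842401 38940
1093435849 50544090
1419278889601 65606189880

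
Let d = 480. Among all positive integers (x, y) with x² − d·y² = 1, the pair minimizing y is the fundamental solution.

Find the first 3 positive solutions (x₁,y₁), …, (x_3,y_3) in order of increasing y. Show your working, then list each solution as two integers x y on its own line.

241 11
116161 5302
55989361 2555553

[21; 1,9,1,42] for √480; ℓ=4 ⇒ convergent index 3
i=0: a=21 ⇒ p=21, q=1
…
i=2: a=9 ⇒ p=219, q=10
i=3: a=1 ⇒ p=241, q=11
→ (241, 11).  Check: 241²=58081, 480·11²=58080, difference 1.
(x_2, y_2) = (241·241 + 480·11·11, 241·11 + 11·241) = (116161, 5302)
(x_3, y_3) = (241·116161 + 480·11·5302, 241·5302 + 11·116161) = (55989361, 2555553)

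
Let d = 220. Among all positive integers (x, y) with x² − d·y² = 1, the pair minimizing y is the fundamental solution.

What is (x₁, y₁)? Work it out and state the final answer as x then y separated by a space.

89 6

√220 = [14; 1,4,1,28, …], period ℓ=4 (even) → k=3
a_0=14:  p_0=14·1+0=14,  q_0=14·0+1=1
a_1=1:  p_1=1·14+1=15,  q_1=1·1+0=1
a_2=4:  p_2=4·15+14=74,  q_2=4·1+1=5
a_3=1:  p_3=1·74+15=89,  q_3=1·5+1=6
→ (89, 6).  Check: 89²=7921, 220·6²=7920, difference 1.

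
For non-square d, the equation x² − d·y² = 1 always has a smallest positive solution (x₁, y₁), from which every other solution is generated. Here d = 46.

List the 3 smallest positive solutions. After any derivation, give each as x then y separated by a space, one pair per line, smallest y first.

24335 3588
1184384449 174627960
57643991108495 8499142809612

√46 → a₀=6, period (1,3,1,1,2,6,2,1,1,3,1,12); ℓ=12 even so k=11
step 0: (6, 1)  from 6·(1,0) + (0,1)
…
step 2: (27, 4)  from 3·(7,1) + (6,1)
step 3: (34, 5)  from 1·(27,4) + (7,1)
step 4: (61, 9)  from 1·(34,5) + (27,4)
…
step 9: (5297, 781)  from 1·(3147,464) + (2150,317)
step 10: (19038, 2807)  from 3·(5297,781) + (3147,464)
step 11: (24335, 3588)  from 1·(19038,2807) + (5297,781)
fundamental: x₁=24335, y₁=3588  (since 592192225 − 46·12873744 = 1)
(x_2, y_2) = (24335·24335 + 46·3588·3588, 24335·3588 + 3588·24335) = (1184384449, 174627960)
(x_3, y_3) = (24335·1184384449 + 46·3588·174627960, 24335·174627960 + 3588·1184384449) = (57643991108495, 8499142809612)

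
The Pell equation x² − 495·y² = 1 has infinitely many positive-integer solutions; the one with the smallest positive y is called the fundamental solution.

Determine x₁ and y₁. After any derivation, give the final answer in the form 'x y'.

[22; 4,44] for √495; ℓ=2 ⇒ convergent index 1
a_0=22:  p_0=22·1+0=22,  q_0=22·0+1=1
a_1=4:  p_1=4·22+1=89,  q_1=4·1+0=4
fundamental: x₁=89, y₁=4  (since 7921 − 495·16 = 1)

89 4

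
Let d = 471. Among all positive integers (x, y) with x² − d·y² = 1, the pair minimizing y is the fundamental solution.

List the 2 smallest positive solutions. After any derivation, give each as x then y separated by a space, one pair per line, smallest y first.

7838695 361188
122890278606049 5662485139320

[21; 1,2,2,1,3,…,2,1,42] for √471; ℓ=14 ⇒ convergent index 13
step 0: (21, 1)  from 21·(1,0) + (0,1)
step 1: (22, 1)  from 1·(21,1) + (1,0)
step 2: (65, 3)  from 2·(22,1) + (21,1)
…
step 5: (803, 37)  from 3·(217,10) + (152,7)
step 6: (3429, 158)  from 4·(803,37) + (217,10)
…
step 8: (198665, 9154)  from 4·(48809,2249) + (3429,158)
…
step 11: (2331742, 107441)  from 2·(843469,38865) + (644804,29711)
step 12: (5506953, 253747)  from 2·(2331742,107441) + (843469,38865)
step 13: (7838695, 361188)  from 1·(5506953,253747) + (2331742,107441)
fundamental: x₁=7838695, y₁=361188  (since 61445139303025 − 471·130456771344 = 1)
(x_2, y_2) = (7838695·7838695 + 471·361188·361188, 7838695·361188 + 361188·7838695) = (122890278606049, 5662485139320)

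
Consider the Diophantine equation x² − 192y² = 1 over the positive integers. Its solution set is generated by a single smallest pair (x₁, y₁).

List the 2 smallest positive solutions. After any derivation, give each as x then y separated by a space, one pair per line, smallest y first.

√192 → a₀=13, period (1,5,1,26); ℓ=4 even so k=3
step 0: (13, 1)  from 13·(1,0) + (0,1)
…
step 2: (83, 6)  from 5·(14,1) + (13,1)
step 3: (97, 7)  from 1·(83,6) + (14,1)
(x₁, y₁) = (97, 7);  97² − 192·7² = 1 ✓
k=2:  x_2 = 97·97+192·7·7 = 18817,  y_2 = 97·7+7·97 = 1358

97 7
18817 1358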